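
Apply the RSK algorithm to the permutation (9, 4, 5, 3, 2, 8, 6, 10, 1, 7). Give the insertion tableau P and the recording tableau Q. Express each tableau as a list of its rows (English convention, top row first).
Insert each entry of the permutation into P by Schensted row insertion, recording in Q the position of each new cell.

Insert 9: appended to row 1. P = [[9]].
Insert 4: 4 bumps 9 from row 1; 9 starts row 2. P = [[4], [9]].
Insert 5: appended to row 1. P = [[4, 5], [9]].
Insert 3: 3 bumps 4 from row 1; 4 bumps 9 from row 2; 9 starts row 3. P = [[3, 5], [4], [9]].
Insert 2: 2 bumps 3 from row 1; 3 bumps 4 from row 2; 4 bumps 9 from row 3; 9 starts row 4. P = [[2, 5], [3], [4], [9]].
Insert 8: appended to row 1. P = [[2, 5, 8], [3], [4], [9]].
Insert 6: 6 bumps 8 from row 1; 8 appends to row 2. P = [[2, 5, 6], [3, 8], [4], [9]].
Insert 10: appended to row 1. P = [[2, 5, 6, 10], [3, 8], [4], [9]].
Insert 1: 1 bumps 2 from row 1; 2 bumps 3 from row 2; 3 bumps 4 from row 3; 4 bumps 9 from row 4; 9 starts row 5. P = [[1, 5, 6, 10], [2, 8], [3], [4], [9]].
Insert 7: 7 bumps 10 from row 1; 10 appends to row 2. P = [[1, 5, 6, 7], [2, 8, 10], [3], [4], [9]].

So P = [[1, 5, 6, 7], [2, 8, 10], [3], [4], [9]], Q = [[1, 3, 6, 8], [2, 7, 10], [4], [5], [9]].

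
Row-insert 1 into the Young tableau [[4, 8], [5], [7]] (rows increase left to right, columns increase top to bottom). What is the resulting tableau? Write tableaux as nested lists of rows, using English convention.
[[1, 8], [4], [5], [7]]

In row 1, 1 replaces 4 (the leftmost entry greater than 1); 4 is bumped to row 2. In row 2, 4 replaces 5 (the leftmost entry greater than 4); 5 is bumped to row 3. In row 3, 5 replaces 7 (the leftmost entry greater than 5); 7 is bumped to row 4. 7 starts a new row 4. The new tableau is [[1, 8], [4], [5], [7]].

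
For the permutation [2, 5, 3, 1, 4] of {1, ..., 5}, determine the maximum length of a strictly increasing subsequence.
3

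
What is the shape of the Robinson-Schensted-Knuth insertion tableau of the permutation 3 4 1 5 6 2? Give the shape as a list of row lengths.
Row-insert each entry into an empty tableau.

After inserting 3: P = [[3]].
After inserting 4: P = [[3, 4]].
After inserting 1: P = [[1, 4], [3]].
After inserting 5: P = [[1, 4, 5], [3]].
After inserting 6: P = [[1, 4, 5, 6], [3]].
After inserting 2: P = [[1, 2, 5, 6], [3, 4]].

The final insertion tableau P = [[1, 2, 5, 6], [3, 4]] has shape [4, 2].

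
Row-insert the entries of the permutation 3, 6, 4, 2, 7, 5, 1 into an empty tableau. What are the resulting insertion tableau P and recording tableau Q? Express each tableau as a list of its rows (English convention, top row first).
P = [[1, 4, 5], [2, 7], [3], [6]], Q = [[1, 2, 5], [3, 6], [4], [7]]

Insert each entry of the permutation into P by Schensted row insertion, recording in Q the position of each new cell.

Insert 3: appended to row 1. P = [[3]], Q = [[1]].
Insert 6: appended to row 1. P = [[3, 6]], Q = [[1, 2]].
Insert 4: 4 bumps 6 from row 1; 6 starts row 2. P = [[3, 4], [6]], Q = [[1, 2], [3]].
Insert 2: 2 bumps 3 from row 1; 3 bumps 6 from row 2; 6 starts row 3. P = [[2, 4], [3], [6]], Q = [[1, 2], [3], [4]].
Insert 7: appended to row 1. P = [[2, 4, 7], [3], [6]], Q = [[1, 2, 5], [3], [4]].
Insert 5: 5 bumps 7 from row 1; 7 appends to row 2. P = [[2, 4, 5], [3, 7], [6]], Q = [[1, 2, 5], [3, 6], [4]].
Insert 1: 1 bumps 2 from row 1; 2 bumps 3 from row 2; 3 bumps 6 from row 3; 6 starts row 4. P = [[1, 4, 5], [2, 7], [3], [6]], Q = [[1, 2, 5], [3, 6], [4], [7]].

So P = [[1, 4, 5], [2, 7], [3], [6]], Q = [[1, 2, 5], [3, 6], [4], [7]].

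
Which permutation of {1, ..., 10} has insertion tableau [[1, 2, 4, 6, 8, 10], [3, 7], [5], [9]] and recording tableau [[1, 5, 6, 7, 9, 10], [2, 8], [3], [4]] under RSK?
Reverse the RSK construction: for i from n down to 1, find the cell of Q containing i, remove the entry at that cell from P, and reverse-bump it up through P; the value ejected from row 1 is w(i).

Step i=10: Q has 10 at row 1, column 6; remove that cell from P, ejecting 10. So w(10) = 10. P is now [[1, 2, 4, 6, 8], [3, 7], [5], [9]].
Step i=9: Q has 9 at row 1, column 5; remove that cell from P, ejecting 8. So w(9) = 8. P is now [[1, 2, 4, 6], [3, 7], [5], [9]].
Step i=8: Q has 8 at row 2, column 2; remove 7 from row 2 of P and reverse-bump: 7 enters row 1 and ejects 6. So w(8) = 6. P is now [[1, 2, 4, 7], [3], [5], [9]].
Step i=7: Q has 7 at row 1, column 4; remove that cell from P, ejecting 7. So w(7) = 7. P is now [[1, 2, 4], [3], [5], [9]].
Step i=6: Q has 6 at row 1, column 3; remove that cell from P, ejecting 4. So w(6) = 4. P is now [[1, 2], [3], [5], [9]].
Step i=5: Q has 5 at row 1, column 2; remove that cell from P, ejecting 2. So w(5) = 2. P is now [[1], [3], [5], [9]].
Step i=4: Q has 4 at row 4, column 1; remove 9 from row 4 of P and reverse-bump: 9 enters row 3 and ejects 5; 5 enters row 2 and ejects 3; 3 enters row 1 and ejects 1. So w(4) = 1. P is now [[3], [5], [9]].
Step i=3: Q has 3 at row 3, column 1; remove 9 from row 3 of P and reverse-bump: 9 enters row 2 and ejects 5; 5 enters row 1 and ejects 3. So w(3) = 3. P is now [[5], [9]].
Step i=2: Q has 2 at row 2, column 1; remove 9 from row 2 of P and reverse-bump: 9 enters row 1 and ejects 5. So w(2) = 5. P is now [[9]].
Step i=1: Q has 1 at row 1, column 1; remove that cell from P, ejecting 9. So w(1) = 9. P is now [].

So w = 9 5 3 1 2 4 7 6 8 10.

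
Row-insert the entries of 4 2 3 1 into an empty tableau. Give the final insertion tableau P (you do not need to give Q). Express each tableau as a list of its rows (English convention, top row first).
P = [[1, 3], [2], [4]]

After inserting 4: P = [[4]].
After inserting 2: P = [[2], [4]].
After inserting 3: P = [[2, 3], [4]].
After inserting 1: P = [[1, 3], [2], [4]].

So P = [[1, 3], [2], [4]].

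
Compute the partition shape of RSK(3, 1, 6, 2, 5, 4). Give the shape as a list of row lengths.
[3, 2, 1]

Row-insert each entry into an empty tableau.

After inserting 3: P = [[3]].
After inserting 1: P = [[1], [3]].
After inserting 6: P = [[1, 6], [3]].
After inserting 2: P = [[1, 2], [3, 6]].
After inserting 5: P = [[1, 2, 5], [3, 6]].
After inserting 4: P = [[1, 2, 4], [3, 5], [6]].

The final insertion tableau P = [[1, 2, 4], [3, 5], [6]] has shape [3, 2, 1].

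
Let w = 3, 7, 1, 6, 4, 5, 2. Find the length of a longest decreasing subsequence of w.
4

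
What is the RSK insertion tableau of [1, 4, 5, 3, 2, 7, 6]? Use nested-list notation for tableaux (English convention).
Insert 1: appended to row 1. P = [[1]].
Insert 4: appended to row 1. P = [[1, 4]].
Insert 5: appended to row 1. P = [[1, 4, 5]].
Insert 3: 3 bumps 4 from row 1; 4 starts row 2. P = [[1, 3, 5], [4]].
Insert 2: 2 bumps 3 from row 1; 3 bumps 4 from row 2; 4 starts row 3. P = [[1, 2, 5], [3], [4]].
Insert 7: appended to row 1. P = [[1, 2, 5, 7], [3], [4]].
Insert 6: 6 bumps 7 from row 1; 7 appends to row 2. P = [[1, 2, 5, 6], [3, 7], [4]].

So P = [[1, 2, 5, 6], [3, 7], [4]].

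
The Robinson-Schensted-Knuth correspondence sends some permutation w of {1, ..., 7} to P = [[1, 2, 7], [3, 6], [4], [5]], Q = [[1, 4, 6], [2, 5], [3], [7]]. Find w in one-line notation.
Reverse RSK: for i = n, n-1, ..., 1, locate i in Q, remove the corresponding corner cell from P, and reverse-bump its entry up through P; the value ejected from row 1 is w(i).

So w = 5 4 1 6 3 7 2.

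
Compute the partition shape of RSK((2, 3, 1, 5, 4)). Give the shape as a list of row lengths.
[3, 2]

Row-insert each entry into an empty tableau.

After inserting 2: P = [[2]].
After inserting 3: P = [[2, 3]].
After inserting 1: P = [[1, 3], [2]].
After inserting 5: P = [[1, 3, 5], [2]].
After inserting 4: P = [[1, 3, 4], [2, 5]].

The final insertion tableau P = [[1, 3, 4], [2, 5]] has shape [3, 2].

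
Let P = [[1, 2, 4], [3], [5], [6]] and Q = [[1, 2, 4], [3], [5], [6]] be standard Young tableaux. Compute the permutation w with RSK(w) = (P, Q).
1 6 3 5 4 2

Reverse RSK: for i = n, n-1, ..., 1, locate i in Q, remove the corresponding corner cell from P, and reverse-bump its entry up through P; the value ejected from row 1 is w(i).

So w = 1 6 3 5 4 2.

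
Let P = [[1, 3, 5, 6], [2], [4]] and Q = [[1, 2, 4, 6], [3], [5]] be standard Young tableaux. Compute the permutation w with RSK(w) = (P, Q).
Reverse RSK: for i = n, n-1, ..., 1, locate i in Q, remove the corresponding corner cell from P, and reverse-bump its entry up through P; the value ejected from row 1 is w(i).

So w = 2 4 3 5 1 6.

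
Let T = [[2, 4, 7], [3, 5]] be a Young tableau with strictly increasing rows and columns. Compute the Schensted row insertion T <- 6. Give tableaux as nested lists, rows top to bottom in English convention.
In row 1, 6 replaces 7 (the leftmost entry greater than 6); 7 is bumped to row 2. 7 is appended to row 2. The new tableau is [[2, 4, 6], [3, 5, 7]].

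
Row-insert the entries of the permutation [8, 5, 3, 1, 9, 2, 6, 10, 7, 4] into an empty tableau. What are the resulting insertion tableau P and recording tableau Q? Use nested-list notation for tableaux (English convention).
P = [[1, 2, 4, 7], [3, 6, 10], [5, 9], [8]], Q = [[1, 5, 7, 8], [2, 6, 9], [3, 10], [4]]

Insert each entry of the permutation into P by Schensted row insertion, recording in Q the position of each new cell.

After inserting 8: P = [[8]].
After inserting 5: P = [[5], [8]].
After inserting 3: P = [[3], [5], [8]].
After inserting 1: P = [[1], [3], [5], [8]].
After inserting 9: P = [[1, 9], [3], [5], [8]].
After inserting 2: P = [[1, 2], [3, 9], [5], [8]].
After inserting 6: P = [[1, 2, 6], [3, 9], [5], [8]].
After inserting 10: P = [[1, 2, 6, 10], [3, 9], [5], [8]].
After inserting 7: P = [[1, 2, 6, 7], [3, 9, 10], [5], [8]].
After inserting 4: P = [[1, 2, 4, 7], [3, 6, 10], [5, 9], [8]].

So P = [[1, 2, 4, 7], [3, 6, 10], [5, 9], [8]], Q = [[1, 5, 7, 8], [2, 6, 9], [3, 10], [4]].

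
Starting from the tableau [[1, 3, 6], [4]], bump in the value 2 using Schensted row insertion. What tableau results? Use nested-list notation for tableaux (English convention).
[[1, 2, 6], [3], [4]]

In row 1, 2 replaces 3 (the leftmost entry greater than 2); 3 is bumped to row 2. In row 2, 3 replaces 4 (the leftmost entry greater than 3); 4 is bumped to row 3. 4 starts a new row 3. The new tableau is [[1, 2, 6], [3], [4]].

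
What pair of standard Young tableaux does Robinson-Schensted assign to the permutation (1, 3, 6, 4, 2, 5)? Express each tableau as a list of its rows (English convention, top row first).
P = [[1, 2, 4, 5], [3], [6]], Q = [[1, 2, 3, 6], [4], [5]]

Insert each entry of the permutation into P by Schensted row insertion, recording in Q the position of each new cell.

Insert 1: appended to row 1. P = [[1]].
Insert 3: appended to row 1. P = [[1, 3]].
Insert 6: appended to row 1. P = [[1, 3, 6]].
Insert 4: 4 bumps 6 from row 1; 6 starts row 2. P = [[1, 3, 4], [6]].
Insert 2: 2 bumps 3 from row 1; 3 bumps 6 from row 2; 6 starts row 3. P = [[1, 2, 4], [3], [6]].
Insert 5: appended to row 1. P = [[1, 2, 4, 5], [3], [6]].

So P = [[1, 2, 4, 5], [3], [6]], Q = [[1, 2, 3, 6], [4], [5]].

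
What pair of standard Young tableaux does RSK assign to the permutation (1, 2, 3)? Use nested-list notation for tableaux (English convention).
P = [[1, 2, 3]], Q = [[1, 2, 3]]

Insert each entry of the permutation into P by Schensted row insertion, recording in Q the position of each new cell.

Insert 1: appended to row 1. P = [[1]].
Insert 2: appended to row 1. P = [[1, 2]].
Insert 3: appended to row 1. P = [[1, 2, 3]].

So P = [[1, 2, 3]], Q = [[1, 2, 3]].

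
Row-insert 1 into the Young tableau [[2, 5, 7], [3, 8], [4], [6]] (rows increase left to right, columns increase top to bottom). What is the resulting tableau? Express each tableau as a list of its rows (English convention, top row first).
[[1, 5, 7], [2, 8], [3], [4], [6]]

In row 1, 1 replaces 2 (the leftmost entry greater than 1); 2 is bumped to row 2. In row 2, 2 replaces 3 (the leftmost entry greater than 2); 3 is bumped to row 3. In row 3, 3 replaces 4 (the leftmost entry greater than 3); 4 is bumped to row 4. In row 4, 4 replaces 6 (the leftmost entry greater than 4); 6 is bumped to row 5. 6 starts a new row 5. The new tableau is [[1, 5, 7], [2, 8], [3], [4], [6]].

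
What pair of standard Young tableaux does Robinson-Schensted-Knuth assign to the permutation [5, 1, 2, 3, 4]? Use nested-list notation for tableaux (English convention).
Insert each entry of the permutation into P by Schensted row insertion, recording in Q the position of each new cell.

Insert 5: appended to row 1. P = [[5]].
Insert 1: 1 bumps 5 from row 1; 5 starts row 2. P = [[1], [5]].
Insert 2: appended to row 1. P = [[1, 2], [5]].
Insert 3: appended to row 1. P = [[1, 2, 3], [5]].
Insert 4: appended to row 1. P = [[1, 2, 3, 4], [5]].

So P = [[1, 2, 3, 4], [5]], Q = [[1, 3, 4, 5], [2]].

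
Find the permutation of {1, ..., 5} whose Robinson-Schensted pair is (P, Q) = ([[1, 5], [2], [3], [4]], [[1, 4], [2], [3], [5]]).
4 3 2 5 1

Reverse the RSK construction: for i from n down to 1, find the cell of Q containing i, remove the entry at that cell from P, and reverse-bump it up through P; the value ejected from row 1 is w(i).

Step i=5: Q has 5 at row 4, column 1; remove 4 from row 4 of P and reverse-bump: 4 enters row 3 and ejects 3; 3 enters row 2 and ejects 2; 2 enters row 1 and ejects 1. So w(5) = 1. P is now [[2, 5], [3], [4]].
Step i=4: Q has 4 at row 1, column 2; remove that cell from P, ejecting 5. So w(4) = 5. P is now [[2], [3], [4]].
Step i=3: Q has 3 at row 3, column 1; remove 4 from row 3 of P and reverse-bump: 4 enters row 2 and ejects 3; 3 enters row 1 and ejects 2. So w(3) = 2. P is now [[3], [4]].
Step i=2: Q has 2 at row 2, column 1; remove 4 from row 2 of P and reverse-bump: 4 enters row 1 and ejects 3. So w(2) = 3. P is now [[4]].
Step i=1: Q has 1 at row 1, column 1; remove that cell from P, ejecting 4. So w(1) = 4. P is now [].

So w = 4 3 2 5 1.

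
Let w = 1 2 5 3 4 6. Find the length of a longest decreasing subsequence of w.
2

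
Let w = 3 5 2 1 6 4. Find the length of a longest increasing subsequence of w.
3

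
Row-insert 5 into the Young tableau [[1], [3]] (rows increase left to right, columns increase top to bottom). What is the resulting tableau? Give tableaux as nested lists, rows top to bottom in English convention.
5 is larger than every entry of row 1, so it is appended to row 1. The new tableau is [[1, 5], [3]].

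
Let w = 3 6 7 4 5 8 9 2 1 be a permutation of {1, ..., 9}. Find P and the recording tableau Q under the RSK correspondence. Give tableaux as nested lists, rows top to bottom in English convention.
Insert each entry of the permutation into P by Schensted row insertion, recording in Q the position of each new cell.

Insert 3: appended to row 1. P = [[3]].
Insert 6: appended to row 1. P = [[3, 6]].
Insert 7: appended to row 1. P = [[3, 6, 7]].
Insert 4: 4 bumps 6 from row 1; 6 starts row 2. P = [[3, 4, 7], [6]].
Insert 5: 5 bumps 7 from row 1; 7 appends to row 2. P = [[3, 4, 5], [6, 7]].
Insert 8: appended to row 1. P = [[3, 4, 5, 8], [6, 7]].
Insert 9: appended to row 1. P = [[3, 4, 5, 8, 9], [6, 7]].
Insert 2: 2 bumps 3 from row 1; 3 bumps 6 from row 2; 6 starts row 3. P = [[2, 4, 5, 8, 9], [3, 7], [6]].
Insert 1: 1 bumps 2 from row 1; 2 bumps 3 from row 2; 3 bumps 6 from row 3; 6 starts row 4. P = [[1, 4, 5, 8, 9], [2, 7], [3], [6]].

So P = [[1, 4, 5, 8, 9], [2, 7], [3], [6]], Q = [[1, 2, 3, 6, 7], [4, 5], [8], [9]].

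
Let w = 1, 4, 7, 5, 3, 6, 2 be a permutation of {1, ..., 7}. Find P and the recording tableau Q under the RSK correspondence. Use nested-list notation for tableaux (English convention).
P = [[1, 2, 5, 6], [3], [4], [7]], Q = [[1, 2, 3, 6], [4], [5], [7]]

Insert each entry of the permutation into P by Schensted row insertion, recording in Q the position of each new cell.

Insert 1: appended to row 1. P = [[1]].
Insert 4: appended to row 1. P = [[1, 4]].
Insert 7: appended to row 1. P = [[1, 4, 7]].
Insert 5: 5 bumps 7 from row 1; 7 starts row 2. P = [[1, 4, 5], [7]].
Insert 3: 3 bumps 4 from row 1; 4 bumps 7 from row 2; 7 starts row 3. P = [[1, 3, 5], [4], [7]].
Insert 6: appended to row 1. P = [[1, 3, 5, 6], [4], [7]].
Insert 2: 2 bumps 3 from row 1; 3 bumps 4 from row 2; 4 bumps 7 from row 3; 7 starts row 4. P = [[1, 2, 5, 6], [3], [4], [7]].

So P = [[1, 2, 5, 6], [3], [4], [7]], Q = [[1, 2, 3, 6], [4], [5], [7]].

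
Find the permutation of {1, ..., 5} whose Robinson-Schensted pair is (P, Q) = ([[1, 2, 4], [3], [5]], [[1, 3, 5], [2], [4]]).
5 1 3 2 4

Reverse the RSK construction: for i from n down to 1, find the cell of Q containing i, remove the entry at that cell from P, and reverse-bump it up through P; the value ejected from row 1 is w(i).

Step i=5: Q has 5 at row 1, column 3; remove that cell from P, ejecting 4. So w(5) = 4. P is now [[1, 2], [3], [5]].
Step i=4: Q has 4 at row 3, column 1; remove 5 from row 3 of P and reverse-bump: 5 enters row 2 and ejects 3; 3 enters row 1 and ejects 2. So w(4) = 2. P is now [[1, 3], [5]].
Step i=3: Q has 3 at row 1, column 2; remove that cell from P, ejecting 3. So w(3) = 3. P is now [[1], [5]].
Step i=2: Q has 2 at row 2, column 1; remove 5 from row 2 of P and reverse-bump: 5 enters row 1 and ejects 1. So w(2) = 1. P is now [[5]].
Step i=1: Q has 1 at row 1, column 1; remove that cell from P, ejecting 5. So w(1) = 5. P is now [].

So w = 5 1 3 2 4.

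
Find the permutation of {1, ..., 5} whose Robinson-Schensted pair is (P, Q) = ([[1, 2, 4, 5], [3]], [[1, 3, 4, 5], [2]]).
Reverse the RSK construction: for i from n down to 1, find the cell of Q containing i, remove the entry at that cell from P, and reverse-bump it up through P; the value ejected from row 1 is w(i).

Step i=5: Q has 5 at row 1, column 4; remove that cell from P, ejecting 5. So w(5) = 5. P is now [[1, 2, 4], [3]].
Step i=4: Q has 4 at row 1, column 3; remove that cell from P, ejecting 4. So w(4) = 4. P is now [[1, 2], [3]].
Step i=3: Q has 3 at row 1, column 2; remove that cell from P, ejecting 2. So w(3) = 2. P is now [[1], [3]].
Step i=2: Q has 2 at row 2, column 1; remove 3 from row 2 of P and reverse-bump: 3 enters row 1 and ejects 1. So w(2) = 1. P is now [[3]].
Step i=1: Q has 1 at row 1, column 1; remove that cell from P, ejecting 3. So w(1) = 3. P is now [].

So w = 3 1 2 4 5.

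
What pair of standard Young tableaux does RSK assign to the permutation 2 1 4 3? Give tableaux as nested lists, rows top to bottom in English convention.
P = [[1, 3], [2, 4]], Q = [[1, 3], [2, 4]]

Insert each entry of the permutation into P by Schensted row insertion, recording in Q the position of each new cell.

After inserting 2: P = [[2]].
After inserting 1: P = [[1], [2]].
After inserting 4: P = [[1, 4], [2]].
After inserting 3: P = [[1, 3], [2, 4]].

So P = [[1, 3], [2, 4]], Q = [[1, 3], [2, 4]].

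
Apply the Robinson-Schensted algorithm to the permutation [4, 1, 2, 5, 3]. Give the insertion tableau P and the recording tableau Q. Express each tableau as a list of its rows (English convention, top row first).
P = [[1, 2, 3], [4, 5]], Q = [[1, 3, 4], [2, 5]]

Insert each entry of the permutation into P by Schensted row insertion, recording in Q the position of each new cell.

Insert 4: appended to row 1. P = [[4]].
Insert 1: 1 bumps 4 from row 1; 4 starts row 2. P = [[1], [4]].
Insert 2: appended to row 1. P = [[1, 2], [4]].
Insert 5: appended to row 1. P = [[1, 2, 5], [4]].
Insert 3: 3 bumps 5 from row 1; 5 appends to row 2. P = [[1, 2, 3], [4, 5]].

So P = [[1, 2, 3], [4, 5]], Q = [[1, 3, 4], [2, 5]].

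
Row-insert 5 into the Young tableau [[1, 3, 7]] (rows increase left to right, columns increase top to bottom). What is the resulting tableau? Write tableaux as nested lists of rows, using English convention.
In row 1, 5 replaces 7 (the leftmost entry greater than 5); 7 is bumped to row 2. 7 starts a new row 2. The new tableau is [[1, 3, 5], [7]].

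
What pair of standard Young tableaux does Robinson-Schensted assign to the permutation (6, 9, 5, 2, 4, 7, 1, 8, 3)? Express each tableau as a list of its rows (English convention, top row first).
P = [[1, 3, 7, 8], [2, 4], [5, 9], [6]], Q = [[1, 2, 6, 8], [3, 5], [4, 9], [7]]

Insert each entry of the permutation into P by Schensted row insertion, recording in Q the position of each new cell.

Insert 6: appended to row 1. P = [[6]].
Insert 9: appended to row 1. P = [[6, 9]].
Insert 5: 5 bumps 6 from row 1; 6 starts row 2. P = [[5, 9], [6]].
Insert 2: 2 bumps 5 from row 1; 5 bumps 6 from row 2; 6 starts row 3. P = [[2, 9], [5], [6]].
Insert 4: 4 bumps 9 from row 1; 9 appends to row 2. P = [[2, 4], [5, 9], [6]].
Insert 7: appended to row 1. P = [[2, 4, 7], [5, 9], [6]].
Insert 1: 1 bumps 2 from row 1; 2 bumps 5 from row 2; 5 bumps 6 from row 3; 6 starts row 4. P = [[1, 4, 7], [2, 9], [5], [6]].
Insert 8: appended to row 1. P = [[1, 4, 7, 8], [2, 9], [5], [6]].
Insert 3: 3 bumps 4 from row 1; 4 bumps 9 from row 2; 9 appends to row 3. P = [[1, 3, 7, 8], [2, 4], [5, 9], [6]].

So P = [[1, 3, 7, 8], [2, 4], [5, 9], [6]], Q = [[1, 2, 6, 8], [3, 5], [4, 9], [7]].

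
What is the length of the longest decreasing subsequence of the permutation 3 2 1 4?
3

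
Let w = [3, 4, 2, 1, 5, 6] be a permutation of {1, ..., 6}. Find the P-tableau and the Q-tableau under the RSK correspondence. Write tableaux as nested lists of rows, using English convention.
P = [[1, 4, 5, 6], [2], [3]], Q = [[1, 2, 5, 6], [3], [4]]

Insert each entry of the permutation into P by Schensted row insertion, recording in Q the position of each new cell.

After inserting 3: P = [[3]].
After inserting 4: P = [[3, 4]].
After inserting 2: P = [[2, 4], [3]].
After inserting 1: P = [[1, 4], [2], [3]].
After inserting 5: P = [[1, 4, 5], [2], [3]].
After inserting 6: P = [[1, 4, 5, 6], [2], [3]].

So P = [[1, 4, 5, 6], [2], [3]], Q = [[1, 2, 5, 6], [3], [4]].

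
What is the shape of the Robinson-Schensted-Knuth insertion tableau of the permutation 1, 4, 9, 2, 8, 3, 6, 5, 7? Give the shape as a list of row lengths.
[5, 2, 1, 1]

Row-insert each entry into an empty tableau.

After inserting 1: P = [[1]].
After inserting 4: P = [[1, 4]].
After inserting 9: P = [[1, 4, 9]].
After inserting 2: P = [[1, 2, 9], [4]].
After inserting 8: P = [[1, 2, 8], [4, 9]].
After inserting 3: P = [[1, 2, 3], [4, 8], [9]].
After inserting 6: P = [[1, 2, 3, 6], [4, 8], [9]].
After inserting 5: P = [[1, 2, 3, 5], [4, 6], [8], [9]].
After inserting 7: P = [[1, 2, 3, 5, 7], [4, 6], [8], [9]].

The final insertion tableau P = [[1, 2, 3, 5, 7], [4, 6], [8], [9]] has shape [5, 2, 1, 1].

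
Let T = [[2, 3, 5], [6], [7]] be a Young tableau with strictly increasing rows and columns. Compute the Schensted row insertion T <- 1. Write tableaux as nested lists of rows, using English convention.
In row 1, 1 replaces 2 (the leftmost entry greater than 1); 2 is bumped to row 2. In row 2, 2 replaces 6 (the leftmost entry greater than 2); 6 is bumped to row 3. In row 3, 6 replaces 7 (the leftmost entry greater than 6); 7 is bumped to row 4. 7 starts a new row 4. The new tableau is [[1, 3, 5], [2], [6], [7]].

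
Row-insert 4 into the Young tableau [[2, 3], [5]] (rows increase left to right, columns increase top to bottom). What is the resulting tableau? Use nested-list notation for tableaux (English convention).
[[2, 3, 4], [5]]

4 is larger than every entry of row 1, so it is appended to row 1. The new tableau is [[2, 3, 4], [5]].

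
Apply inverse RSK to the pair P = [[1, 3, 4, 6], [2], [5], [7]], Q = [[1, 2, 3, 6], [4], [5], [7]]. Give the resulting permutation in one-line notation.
Reverse the RSK construction: for i from n down to 1, find the cell of Q containing i, remove the entry at that cell from P, and reverse-bump it up through P; the value ejected from row 1 is w(i).

Step i=7: Q has 7 at row 4, column 1; remove 7 from row 4 of P and reverse-bump: 7 enters row 3 and ejects 5; 5 enters row 2 and ejects 2; 2 enters row 1 and ejects 1. So w(7) = 1. P is now [[2, 3, 4, 6], [5], [7]].
Step i=6: Q has 6 at row 1, column 4; remove that cell from P, ejecting 6. So w(6) = 6. P is now [[2, 3, 4], [5], [7]].
Step i=5: Q has 5 at row 3, column 1; remove 7 from row 3 of P and reverse-bump: 7 enters row 2 and ejects 5; 5 enters row 1 and ejects 4. So w(5) = 4. P is now [[2, 3, 5], [7]].
Step i=4: Q has 4 at row 2, column 1; remove 7 from row 2 of P and reverse-bump: 7 enters row 1 and ejects 5. So w(4) = 5. P is now [[2, 3, 7]].
Step i=3: Q has 3 at row 1, column 3; remove that cell from P, ejecting 7. So w(3) = 7. P is now [[2, 3]].
Step i=2: Q has 2 at row 1, column 2; remove that cell from P, ejecting 3. So w(2) = 3. P is now [[2]].
Step i=1: Q has 1 at row 1, column 1; remove that cell from P, ejecting 2. So w(1) = 2. P is now [].

So w = 2 3 7 5 4 6 1.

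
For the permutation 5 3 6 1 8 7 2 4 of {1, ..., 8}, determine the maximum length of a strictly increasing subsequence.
3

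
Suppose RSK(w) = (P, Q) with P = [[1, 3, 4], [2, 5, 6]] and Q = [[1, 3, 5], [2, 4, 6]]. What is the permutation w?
2 1 5 3 6 4

Reverse the RSK construction: for i from n down to 1, find the cell of Q containing i, remove the entry at that cell from P, and reverse-bump it up through P; the value ejected from row 1 is w(i).

Step i=6: Q has 6 at row 2, column 3; remove 6 from row 2 of P and reverse-bump: 6 enters row 1 and ejects 4. So w(6) = 4. P is now [[1, 3, 6], [2, 5]].
Step i=5: Q has 5 at row 1, column 3; remove that cell from P, ejecting 6. So w(5) = 6. P is now [[1, 3], [2, 5]].
Step i=4: Q has 4 at row 2, column 2; remove 5 from row 2 of P and reverse-bump: 5 enters row 1 and ejects 3. So w(4) = 3. P is now [[1, 5], [2]].
Step i=3: Q has 3 at row 1, column 2; remove that cell from P, ejecting 5. So w(3) = 5. P is now [[1], [2]].
Step i=2: Q has 2 at row 2, column 1; remove 2 from row 2 of P and reverse-bump: 2 enters row 1 and ejects 1. So w(2) = 1. P is now [[2]].
Step i=1: Q has 1 at row 1, column 1; remove that cell from P, ejecting 2. So w(1) = 2. P is now [].

So w = 2 1 5 3 6 4.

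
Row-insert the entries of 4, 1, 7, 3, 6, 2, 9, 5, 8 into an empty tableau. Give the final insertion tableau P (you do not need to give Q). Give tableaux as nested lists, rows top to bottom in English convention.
Insert 4: appended to row 1. P = [[4]].
Insert 1: 1 bumps 4 from row 1; 4 starts row 2. P = [[1], [4]].
Insert 7: appended to row 1. P = [[1, 7], [4]].
Insert 3: 3 bumps 7 from row 1; 7 appends to row 2. P = [[1, 3], [4, 7]].
Insert 6: appended to row 1. P = [[1, 3, 6], [4, 7]].
Insert 2: 2 bumps 3 from row 1; 3 bumps 4 from row 2; 4 starts row 3. P = [[1, 2, 6], [3, 7], [4]].
Insert 9: appended to row 1. P = [[1, 2, 6, 9], [3, 7], [4]].
Insert 5: 5 bumps 6 from row 1; 6 bumps 7 from row 2; 7 appends to row 3. P = [[1, 2, 5, 9], [3, 6], [4, 7]].
Insert 8: 8 bumps 9 from row 1; 9 appends to row 2. P = [[1, 2, 5, 8], [3, 6, 9], [4, 7]].

So P = [[1, 2, 5, 8], [3, 6, 9], [4, 7]].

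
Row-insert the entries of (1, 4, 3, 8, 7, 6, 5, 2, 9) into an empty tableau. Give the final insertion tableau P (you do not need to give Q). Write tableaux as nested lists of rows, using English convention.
Insert 1: appended to row 1. P = [[1]].
Insert 4: appended to row 1. P = [[1, 4]].
Insert 3: 3 bumps 4 from row 1; 4 starts row 2. P = [[1, 3], [4]].
Insert 8: appended to row 1. P = [[1, 3, 8], [4]].
Insert 7: 7 bumps 8 from row 1; 8 appends to row 2. P = [[1, 3, 7], [4, 8]].
Insert 6: 6 bumps 7 from row 1; 7 bumps 8 from row 2; 8 starts row 3. P = [[1, 3, 6], [4, 7], [8]].
Insert 5: 5 bumps 6 from row 1; 6 bumps 7 from row 2; 7 bumps 8 from row 3; 8 starts row 4. P = [[1, 3, 5], [4, 6], [7], [8]].
Insert 2: 2 bumps 3 from row 1; 3 bumps 4 from row 2; 4 bumps 7 from row 3; 7 bumps 8 from row 4; 8 starts row 5. P = [[1, 2, 5], [3, 6], [4], [7], [8]].
Insert 9: appended to row 1. P = [[1, 2, 5, 9], [3, 6], [4], [7], [8]].

So P = [[1, 2, 5, 9], [3, 6], [4], [7], [8]].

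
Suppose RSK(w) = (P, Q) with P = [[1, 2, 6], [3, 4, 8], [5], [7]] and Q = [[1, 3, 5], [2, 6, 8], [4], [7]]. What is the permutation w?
Reverse the RSK construction: for i from n down to 1, find the cell of Q containing i, remove the entry at that cell from P, and reverse-bump it up through P; the value ejected from row 1 is w(i).

Step i=8: Q has 8 at row 2, column 3; remove 8 from row 2 of P and reverse-bump: 8 enters row 1 and ejects 6. So w(8) = 6. P is now [[1, 2, 8], [3, 4], [5], [7]].
Step i=7: Q has 7 at row 4, column 1; remove 7 from row 4 of P and reverse-bump: 7 enters row 3 and ejects 5; 5 enters row 2 and ejects 4; 4 enters row 1 and ejects 2. So w(7) = 2. P is now [[1, 4, 8], [3, 5], [7]].
Step i=6: Q has 6 at row 2, column 2; remove 5 from row 2 of P and reverse-bump: 5 enters row 1 and ejects 4. So w(6) = 4. P is now [[1, 5, 8], [3], [7]].
Step i=5: Q has 5 at row 1, column 3; remove that cell from P, ejecting 8. So w(5) = 8. P is now [[1, 5], [3], [7]].
Step i=4: Q has 4 at row 3, column 1; remove 7 from row 3 of P and reverse-bump: 7 enters row 2 and ejects 3; 3 enters row 1 and ejects 1. So w(4) = 1. P is now [[3, 5], [7]].
Step i=3: Q has 3 at row 1, column 2; remove that cell from P, ejecting 5. So w(3) = 5. P is now [[3], [7]].
Step i=2: Q has 2 at row 2, column 1; remove 7 from row 2 of P and reverse-bump: 7 enters row 1 and ejects 3. So w(2) = 3. P is now [[7]].
Step i=1: Q has 1 at row 1, column 1; remove that cell from P, ejecting 7. So w(1) = 7. P is now [].

So w = 7 3 5 1 8 4 2 6.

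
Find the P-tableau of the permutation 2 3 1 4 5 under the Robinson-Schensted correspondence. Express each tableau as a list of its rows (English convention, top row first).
Insert 2: appended to row 1. P = [[2]].
Insert 3: appended to row 1. P = [[2, 3]].
Insert 1: 1 bumps 2 from row 1; 2 starts row 2. P = [[1, 3], [2]].
Insert 4: appended to row 1. P = [[1, 3, 4], [2]].
Insert 5: appended to row 1. P = [[1, 3, 4, 5], [2]].

So P = [[1, 3, 4, 5], [2]].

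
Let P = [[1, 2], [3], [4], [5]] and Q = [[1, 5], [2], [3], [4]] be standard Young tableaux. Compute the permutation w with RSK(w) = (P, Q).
Reverse the RSK construction: for i from n down to 1, find the cell of Q containing i, remove the entry at that cell from P, and reverse-bump it up through P; the value ejected from row 1 is w(i).

Step i=5: Q has 5 at row 1, column 2; remove that cell from P, ejecting 2. So w(5) = 2. P is now [[1], [3], [4], [5]].
Step i=4: Q has 4 at row 4, column 1; remove 5 from row 4 of P and reverse-bump: 5 enters row 3 and ejects 4; 4 enters row 2 and ejects 3; 3 enters row 1 and ejects 1. So w(4) = 1. P is now [[3], [4], [5]].
Step i=3: Q has 3 at row 3, column 1; remove 5 from row 3 of P and reverse-bump: 5 enters row 2 and ejects 4; 4 enters row 1 and ejects 3. So w(3) = 3. P is now [[4], [5]].
Step i=2: Q has 2 at row 2, column 1; remove 5 from row 2 of P and reverse-bump: 5 enters row 1 and ejects 4. So w(2) = 4. P is now [[5]].
Step i=1: Q has 1 at row 1, column 1; remove that cell from P, ejecting 5. So w(1) = 5. P is now [].

So w = 5 4 3 1 2.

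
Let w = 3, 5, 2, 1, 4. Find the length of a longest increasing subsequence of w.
2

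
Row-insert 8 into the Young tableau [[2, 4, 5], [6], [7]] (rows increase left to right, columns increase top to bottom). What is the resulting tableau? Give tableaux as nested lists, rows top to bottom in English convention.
[[2, 4, 5, 8], [6], [7]]

8 is larger than every entry of row 1, so it is appended to row 1. The new tableau is [[2, 4, 5, 8], [6], [7]].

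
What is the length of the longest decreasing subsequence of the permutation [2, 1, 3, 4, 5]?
2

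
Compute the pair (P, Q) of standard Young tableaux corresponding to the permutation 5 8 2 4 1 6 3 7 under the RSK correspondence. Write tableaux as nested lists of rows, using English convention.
Insert each entry of the permutation into P by Schensted row insertion, recording in Q the position of each new cell.

Insert 5: appended to row 1. P = [[5]].
Insert 8: appended to row 1. P = [[5, 8]].
Insert 2: 2 bumps 5 from row 1; 5 starts row 2. P = [[2, 8], [5]].
Insert 4: 4 bumps 8 from row 1; 8 appends to row 2. P = [[2, 4], [5, 8]].
Insert 1: 1 bumps 2 from row 1; 2 bumps 5 from row 2; 5 starts row 3. P = [[1, 4], [2, 8], [5]].
Insert 6: appended to row 1. P = [[1, 4, 6], [2, 8], [5]].
Insert 3: 3 bumps 4 from row 1; 4 bumps 8 from row 2; 8 appends to row 3. P = [[1, 3, 6], [2, 4], [5, 8]].
Insert 7: appended to row 1. P = [[1, 3, 6, 7], [2, 4], [5, 8]].

So P = [[1, 3, 6, 7], [2, 4], [5, 8]], Q = [[1, 2, 6, 8], [3, 4], [5, 7]].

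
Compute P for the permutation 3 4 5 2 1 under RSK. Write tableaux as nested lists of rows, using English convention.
P = [[1, 4, 5], [2], [3]]

Insert 3: appended to row 1. P = [[3]].
Insert 4: appended to row 1. P = [[3, 4]].
Insert 5: appended to row 1. P = [[3, 4, 5]].
Insert 2: 2 bumps 3 from row 1; 3 starts row 2. P = [[2, 4, 5], [3]].
Insert 1: 1 bumps 2 from row 1; 2 bumps 3 from row 2; 3 starts row 3. P = [[1, 4, 5], [2], [3]].

So P = [[1, 4, 5], [2], [3]].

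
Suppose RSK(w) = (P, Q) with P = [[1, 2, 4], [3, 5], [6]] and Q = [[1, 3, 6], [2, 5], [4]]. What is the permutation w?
Reverse the RSK construction: for i from n down to 1, find the cell of Q containing i, remove the entry at that cell from P, and reverse-bump it up through P; the value ejected from row 1 is w(i).

Step i=6: Q has 6 at row 1, column 3; remove that cell from P, ejecting 4. So w(6) = 4. P is now [[1, 2], [3, 5], [6]].
Step i=5: Q has 5 at row 2, column 2; remove 5 from row 2 of P and reverse-bump: 5 enters row 1 and ejects 2. So w(5) = 2. P is now [[1, 5], [3], [6]].
Step i=4: Q has 4 at row 3, column 1; remove 6 from row 3 of P and reverse-bump: 6 enters row 2 and ejects 3; 3 enters row 1 and ejects 1. So w(4) = 1. P is now [[3, 5], [6]].
Step i=3: Q has 3 at row 1, column 2; remove that cell from P, ejecting 5. So w(3) = 5. P is now [[3], [6]].
Step i=2: Q has 2 at row 2, column 1; remove 6 from row 2 of P and reverse-bump: 6 enters row 1 and ejects 3. So w(2) = 3. P is now [[6]].
Step i=1: Q has 1 at row 1, column 1; remove that cell from P, ejecting 6. So w(1) = 6. P is now [].

So w = 6 3 5 1 2 4.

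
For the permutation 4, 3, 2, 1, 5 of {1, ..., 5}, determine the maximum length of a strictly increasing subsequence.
2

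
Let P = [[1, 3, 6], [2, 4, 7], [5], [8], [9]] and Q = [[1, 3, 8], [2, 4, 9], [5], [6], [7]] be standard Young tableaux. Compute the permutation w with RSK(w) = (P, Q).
Reverse the RSK construction: for i from n down to 1, find the cell of Q containing i, remove the entry at that cell from P, and reverse-bump it up through P; the value ejected from row 1 is w(i).

Step i=9: Q has 9 at row 2, column 3; remove 7 from row 2 of P and reverse-bump: 7 enters row 1 and ejects 6. So w(9) = 6. P is now [[1, 3, 7], [2, 4], [5], [8], [9]].
Step i=8: Q has 8 at row 1, column 3; remove that cell from P, ejecting 7. So w(8) = 7. P is now [[1, 3], [2, 4], [5], [8], [9]].
Step i=7: Q has 7 at row 5, column 1; remove 9 from row 5 of P and reverse-bump: 9 enters row 4 and ejects 8; 8 enters row 3 and ejects 5; 5 enters row 2 and ejects 4; 4 enters row 1 and ejects 3. So w(7) = 3. P is now [[1, 4], [2, 5], [8], [9]].
Step i=6: Q has 6 at row 4, column 1; remove 9 from row 4 of P and reverse-bump: 9 enters row 3 and ejects 8; 8 enters row 2 and ejects 5; 5 enters row 1 and ejects 4. So w(6) = 4. P is now [[1, 5], [2, 8], [9]].
Step i=5: Q has 5 at row 3, column 1; remove 9 from row 3 of P and reverse-bump: 9 enters row 2 and ejects 8; 8 enters row 1 and ejects 5. So w(5) = 5. P is now [[1, 8], [2, 9]].
Step i=4: Q has 4 at row 2, column 2; remove 9 from row 2 of P and reverse-bump: 9 enters row 1 and ejects 8. So w(4) = 8. P is now [[1, 9], [2]].
Step i=3: Q has 3 at row 1, column 2; remove that cell from P, ejecting 9. So w(3) = 9. P is now [[1], [2]].
Step i=2: Q has 2 at row 2, column 1; remove 2 from row 2 of P and reverse-bump: 2 enters row 1 and ejects 1. So w(2) = 1. P is now [[2]].
Step i=1: Q has 1 at row 1, column 1; remove that cell from P, ejecting 2. So w(1) = 2. P is now [].

So w = 2 1 9 8 5 4 3 7 6.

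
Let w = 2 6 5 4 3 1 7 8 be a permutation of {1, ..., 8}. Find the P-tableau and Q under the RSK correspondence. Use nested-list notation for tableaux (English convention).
Insert each entry of the permutation into P by Schensted row insertion, recording in Q the position of each new cell.

Insert 2: appended to row 1. P = [[2]], Q = [[1]].
Insert 6: appended to row 1. P = [[2, 6]], Q = [[1, 2]].
Insert 5: 5 bumps 6 from row 1; 6 starts row 2. P = [[2, 5], [6]], Q = [[1, 2], [3]].
Insert 4: 4 bumps 5 from row 1; 5 bumps 6 from row 2; 6 starts row 3. P = [[2, 4], [5], [6]], Q = [[1, 2], [3], [4]].
Insert 3: 3 bumps 4 from row 1; 4 bumps 5 from row 2; 5 bumps 6 from row 3; 6 starts row 4. P = [[2, 3], [4], [5], [6]], Q = [[1, 2], [3], [4], [5]].
Insert 1: 1 bumps 2 from row 1; 2 bumps 4 from row 2; 4 bumps 5 from row 3; 5 bumps 6 from row 4; 6 starts row 5. P = [[1, 3], [2], [4], [5], [6]], Q = [[1, 2], [3], [4], [5], [6]].
Insert 7: appended to row 1. P = [[1, 3, 7], [2], [4], [5], [6]], Q = [[1, 2, 7], [3], [4], [5], [6]].
Insert 8: appended to row 1. P = [[1, 3, 7, 8], [2], [4], [5], [6]], Q = [[1, 2, 7, 8], [3], [4], [5], [6]].

So P = [[1, 3, 7, 8], [2], [4], [5], [6]], Q = [[1, 2, 7, 8], [3], [4], [5], [6]].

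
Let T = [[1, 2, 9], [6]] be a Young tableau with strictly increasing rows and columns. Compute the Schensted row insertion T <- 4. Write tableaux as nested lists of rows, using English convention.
[[1, 2, 4], [6, 9]]

In row 1, 4 replaces 9 (the leftmost entry greater than 4); 9 is bumped to row 2. 9 is appended to row 2. The new tableau is [[1, 2, 4], [6, 9]].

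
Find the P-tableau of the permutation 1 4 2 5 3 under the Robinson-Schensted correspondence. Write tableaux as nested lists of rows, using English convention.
Insert 1: appended to row 1. P = [[1]].
Insert 4: appended to row 1. P = [[1, 4]].
Insert 2: 2 bumps 4 from row 1; 4 starts row 2. P = [[1, 2], [4]].
Insert 5: appended to row 1. P = [[1, 2, 5], [4]].
Insert 3: 3 bumps 5 from row 1; 5 appends to row 2. P = [[1, 2, 3], [4, 5]].

So P = [[1, 2, 3], [4, 5]].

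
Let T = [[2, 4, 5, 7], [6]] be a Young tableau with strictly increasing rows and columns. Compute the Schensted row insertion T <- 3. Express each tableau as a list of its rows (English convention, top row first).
In row 1, 3 replaces 4 (the leftmost entry greater than 3); 4 is bumped to row 2. In row 2, 4 replaces 6 (the leftmost entry greater than 4); 6 is bumped to row 3. 6 starts a new row 3. The new tableau is [[2, 3, 5, 7], [4], [6]].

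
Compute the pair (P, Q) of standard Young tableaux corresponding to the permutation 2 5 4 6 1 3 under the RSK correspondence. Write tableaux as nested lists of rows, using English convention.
P = [[1, 3, 6], [2, 4], [5]], Q = [[1, 2, 4], [3, 6], [5]]

Insert each entry of the permutation into P by Schensted row insertion, recording in Q the position of each new cell.

Insert 2: appended to row 1. P = [[2]].
Insert 5: appended to row 1. P = [[2, 5]].
Insert 4: 4 bumps 5 from row 1; 5 starts row 2. P = [[2, 4], [5]].
Insert 6: appended to row 1. P = [[2, 4, 6], [5]].
Insert 1: 1 bumps 2 from row 1; 2 bumps 5 from row 2; 5 starts row 3. P = [[1, 4, 6], [2], [5]].
Insert 3: 3 bumps 4 from row 1; 4 appends to row 2. P = [[1, 3, 6], [2, 4], [5]].

So P = [[1, 3, 6], [2, 4], [5]], Q = [[1, 2, 4], [3, 6], [5]].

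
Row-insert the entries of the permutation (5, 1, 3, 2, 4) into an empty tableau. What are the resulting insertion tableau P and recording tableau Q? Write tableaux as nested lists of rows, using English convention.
P = [[1, 2, 4], [3], [5]], Q = [[1, 3, 5], [2], [4]]

Insert each entry of the permutation into P by Schensted row insertion, recording in Q the position of each new cell.

Insert 5: appended to row 1. P = [[5]], Q = [[1]].
Insert 1: 1 bumps 5 from row 1; 5 starts row 2. P = [[1], [5]], Q = [[1], [2]].
Insert 3: appended to row 1. P = [[1, 3], [5]], Q = [[1, 3], [2]].
Insert 2: 2 bumps 3 from row 1; 3 bumps 5 from row 2; 5 starts row 3. P = [[1, 2], [3], [5]], Q = [[1, 3], [2], [4]].
Insert 4: appended to row 1. P = [[1, 2, 4], [3], [5]], Q = [[1, 3, 5], [2], [4]].

So P = [[1, 2, 4], [3], [5]], Q = [[1, 3, 5], [2], [4]].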